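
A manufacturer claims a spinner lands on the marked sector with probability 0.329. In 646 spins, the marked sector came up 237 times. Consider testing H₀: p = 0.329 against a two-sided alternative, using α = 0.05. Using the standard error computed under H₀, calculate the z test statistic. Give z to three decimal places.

z = 2.049

p̂ = 237/646 = 0.366873.
Under H₀, SE = √(0.329·0.671/646) = √(0.000341732) = 0.018486.
z = (0.366873 − 0.329)/0.018486 = 0.037873/0.018486 = 2.049.
p-value = 2·P(Z > 2.049) ≈ 0.0405, so at α = 0.05 we reject H₀.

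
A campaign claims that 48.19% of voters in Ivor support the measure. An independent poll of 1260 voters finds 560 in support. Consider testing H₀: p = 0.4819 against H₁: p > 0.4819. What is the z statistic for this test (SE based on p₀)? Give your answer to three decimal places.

z = -2.661

p̂ = 560/1260 ≈ 0.44444.
SE = √(p₀(1−p₀)/n) = √(0.24967/1260) = 0.01408.
z = (0.44444 − 0.4819)/0.01408 = -0.03746/0.01408 = -2.661.
p-value = P(Z > -2.661) ≈ 0.9961.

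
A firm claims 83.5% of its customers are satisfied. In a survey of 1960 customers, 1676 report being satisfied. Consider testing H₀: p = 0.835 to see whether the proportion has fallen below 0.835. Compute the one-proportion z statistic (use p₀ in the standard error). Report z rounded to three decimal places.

z = 2.398

p̂ = 1676/1960 = 0.855102.
SE = √(p₀(1−p₀)/n) = √(0.13778/1960) = 0.008384.
z = (0.855102 − 0.835)/0.008384 = 0.020102/0.008384 = 2.398.
p-value = P(Z < 2.398) ≈ 0.9917.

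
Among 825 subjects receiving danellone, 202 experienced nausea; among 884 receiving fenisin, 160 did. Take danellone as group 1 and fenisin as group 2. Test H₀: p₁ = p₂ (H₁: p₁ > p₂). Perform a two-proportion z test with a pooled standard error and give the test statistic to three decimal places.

p̂₁ = 202/825 ≈ 0.24485, p̂₂ = 160/884 ≈ 0.18100.
Pooled p̂ = (202+160)/(825+884) = 362/1709 = 0.21182.
SE = √(0.166952 × 0.00234334) = 0.01978.
z = (0.24485 − 0.18100)/0.01978 = 0.06385/0.01978 = 3.228.

z = 3.228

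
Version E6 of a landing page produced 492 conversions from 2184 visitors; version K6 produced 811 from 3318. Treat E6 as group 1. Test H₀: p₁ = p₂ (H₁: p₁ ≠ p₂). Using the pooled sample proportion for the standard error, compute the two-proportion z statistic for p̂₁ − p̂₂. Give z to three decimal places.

p̂₁ = 492/2184 ≈ 0.22527, p̂₂ = 811/3318 ≈ 0.24442.
Pooled p̂ = (492+811)/(2184+3318) = 1303/5502 = 0.23682.
SE = √(0.180738 × 0.000759262) = 0.01171.
z = (0.22527 − 0.24442)/0.01171 = -0.01915/0.01171 = -1.635.

z = -1.635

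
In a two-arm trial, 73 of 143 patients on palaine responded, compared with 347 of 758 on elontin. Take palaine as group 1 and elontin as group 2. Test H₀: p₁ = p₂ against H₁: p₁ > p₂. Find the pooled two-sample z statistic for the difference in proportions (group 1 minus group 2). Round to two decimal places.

z = 1.16

p̂₁ = 73/143 ≈ 0.5105, p̂₂ = 347/758 ≈ 0.4578.
Pooled p̂ = (73+347)/(143+758) = 420/901 = 0.4661.
SE = √(0.248854 × 0.00831227) = 0.0455.
z = (0.5105 − 0.4578)/0.0455 = 0.0527/0.0455 = 1.16.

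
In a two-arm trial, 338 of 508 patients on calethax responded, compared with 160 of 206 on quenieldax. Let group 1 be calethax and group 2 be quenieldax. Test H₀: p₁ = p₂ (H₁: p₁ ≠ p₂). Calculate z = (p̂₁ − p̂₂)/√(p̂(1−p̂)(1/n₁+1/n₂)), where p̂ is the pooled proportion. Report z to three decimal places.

z = -2.935

p̂₁ = 338/508 = 0.66535, p̂₂ = 160/206 = 0.77670.
Pooled p̂ = (338+160)/(508+206) = 498/714 = 0.69748.
SE = √(0.211002 × 0.00682287) = 0.03794.
z = (0.66535 − 0.77670)/0.03794 = -0.11135/0.03794 = -2.935.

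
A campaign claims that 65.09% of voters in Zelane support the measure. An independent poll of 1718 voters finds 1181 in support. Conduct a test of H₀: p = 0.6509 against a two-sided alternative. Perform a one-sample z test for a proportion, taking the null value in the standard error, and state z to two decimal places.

p̂ = 1181/1718 = 0.68743.
Under H₀, SE = √(0.6509·0.3491/1718) = √(0.000132264) = 0.01150.
z = (0.68743 − 0.6509)/0.01150 = 0.03653/0.01150 = 3.18.

z = 3.18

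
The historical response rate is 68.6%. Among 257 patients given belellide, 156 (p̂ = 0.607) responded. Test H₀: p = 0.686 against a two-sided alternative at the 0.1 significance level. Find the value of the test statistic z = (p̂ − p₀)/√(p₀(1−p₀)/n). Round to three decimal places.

p̂ = 156/257 ≈ 0.60700.
SE = √(p₀(1−p₀)/n) = √(0.2154/257) = 0.02895.
z = (0.60700 − 0.686)/0.02895 = -0.07900/0.02895 = -2.729.
p-value = 2·P(Z > 2.729) ≈ 0.0064. With α = 0.1, reject H₀.

z = -2.729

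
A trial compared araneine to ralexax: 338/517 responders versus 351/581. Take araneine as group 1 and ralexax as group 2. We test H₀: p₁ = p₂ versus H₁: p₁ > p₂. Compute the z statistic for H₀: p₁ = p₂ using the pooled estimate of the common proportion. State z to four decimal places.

p̂₁ = 338/517 = 0.6537718, p̂₂ = 351/581 = 0.6041308.
Pooled p̂ = (338+351)/(517+581) = 689/1098 = 0.6275046.
SE = √(p̂(1−p̂)(1/n₁+1/n₂)) = √(0.6275046·0.3724954·0.00365541) = √(0.000854424) = 0.0292305.
z = (0.6537718 − 0.6041308)/0.0292305 = 0.0496410/0.0292305 = 1.6983.

z = 1.6983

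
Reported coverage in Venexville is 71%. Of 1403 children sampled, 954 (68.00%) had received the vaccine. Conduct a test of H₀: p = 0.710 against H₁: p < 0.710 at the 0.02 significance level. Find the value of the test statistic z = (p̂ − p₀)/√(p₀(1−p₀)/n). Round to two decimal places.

z = -2.48

p̂ = 954/1403 = 0.6800.
Under H₀, SE = √(0.71·0.29/1403) = √(0.000146757) = 0.0121.
z = (0.6800 − 0.71)/0.0121 = -0.0300/0.0121 = -2.48.
p-value = P(Z < -2.479) ≈ 0.0066. With α = 0.02, reject H₀.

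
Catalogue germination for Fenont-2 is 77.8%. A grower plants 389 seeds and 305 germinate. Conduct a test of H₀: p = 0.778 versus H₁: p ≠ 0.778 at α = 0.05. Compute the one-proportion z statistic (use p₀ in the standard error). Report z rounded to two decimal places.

z = 0.29

p̂ = 305/389 = 0.7841.
SE = √(p₀(1−p₀)/n) = √(0.17272/389) = 0.0211.
z = (0.7841 − 0.778)/0.0211 = 0.0061/0.0211 = 0.29.
p-value = 2·P(Z > 0.288) ≈ 0.7736, so at α = 0.05 we fail to reject H₀.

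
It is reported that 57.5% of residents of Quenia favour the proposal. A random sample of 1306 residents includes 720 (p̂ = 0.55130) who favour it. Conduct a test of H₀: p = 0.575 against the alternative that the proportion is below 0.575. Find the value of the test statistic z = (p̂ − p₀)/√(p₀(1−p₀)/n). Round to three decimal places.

z = -1.732

p̂ = 720/1306 = 0.55130.
Standard error under H₀: √(0.575×0.425/1306) = 0.01368.
z = (0.55130 − 0.575)/0.01368 = -0.02370/0.01368 = -1.732.
p-value = P(Z < -1.732) ≈ 0.0416.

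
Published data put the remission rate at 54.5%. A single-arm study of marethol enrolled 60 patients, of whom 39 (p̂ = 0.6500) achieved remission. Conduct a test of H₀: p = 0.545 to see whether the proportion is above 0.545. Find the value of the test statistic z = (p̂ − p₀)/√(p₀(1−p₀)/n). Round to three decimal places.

z = 1.633

p̂ = 39/60 ≈ 0.65000.
SE = √(p₀(1−p₀)/n) = √(0.24798/60) = 0.06429.
z = (0.65000 − 0.545)/0.06429 = 0.10500/0.06429 = 1.633.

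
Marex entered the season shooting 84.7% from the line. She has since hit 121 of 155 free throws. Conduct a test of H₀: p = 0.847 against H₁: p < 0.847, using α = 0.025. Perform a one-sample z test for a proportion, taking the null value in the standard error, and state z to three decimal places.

p̂ = 121/155 ≈ 0.78065.
Standard error under H₀: √(0.847×0.153/155) = 0.02891.
z = (0.78065 − 0.847)/0.02891 = -0.06635/0.02891 = -2.295.
p-value = P(Z < -2.295) ≈ 0.0109. With α = 0.025, reject H₀.

z = -2.295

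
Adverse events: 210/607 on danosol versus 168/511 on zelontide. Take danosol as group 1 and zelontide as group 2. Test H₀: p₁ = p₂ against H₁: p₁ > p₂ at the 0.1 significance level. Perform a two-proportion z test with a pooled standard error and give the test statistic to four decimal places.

p̂₁ = 210/607 = 0.345964, p̂₂ = 168/511 = 0.328767.
Pooled p̂ = (210+168)/(607+511) = 378/1118 = 0.338104.
SE = √(0.22379 × 0.00360439) = 0.028401.
z = (0.345964 − 0.328767)/0.028401 = 0.017197/0.028401 = 0.6055.
p-value = P(Z > 0.605) ≈ 0.2724; since p > α = 0.1, fail to reject H₀.

z = 0.6055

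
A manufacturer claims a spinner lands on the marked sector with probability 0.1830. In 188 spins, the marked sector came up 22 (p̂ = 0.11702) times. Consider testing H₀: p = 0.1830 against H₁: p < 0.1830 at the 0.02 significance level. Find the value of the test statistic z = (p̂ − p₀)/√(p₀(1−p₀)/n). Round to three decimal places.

z = -2.340

p̂ = 22/188 = 0.11702.
Under H₀, SE = √(0.183·0.817/188) = √(0.000795271) = 0.02820.
z = (0.11702 − 0.183)/0.02820 = -0.06598/0.02820 = -2.340.
p-value = P(Z < -2.340) ≈ 0.0097; since p < α = 0.02, reject H₀.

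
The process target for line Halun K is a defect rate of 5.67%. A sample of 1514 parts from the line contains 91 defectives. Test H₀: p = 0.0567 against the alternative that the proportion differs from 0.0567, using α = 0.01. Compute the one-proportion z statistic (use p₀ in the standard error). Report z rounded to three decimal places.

z = 0.573

p̂ = 91/1514 ≈ 0.060106.
Under H₀, SE = √(0.0567·0.9433/1514) = √(3.5327e-05) = 0.005944.
z = (0.060106 − 0.0567)/0.005944 = 0.003406/0.005944 = 0.573.
Two-sided p-value ≈ 2·Φ(−0.573) = 0.5666; since p > α = 0.01, fail to reject H₀.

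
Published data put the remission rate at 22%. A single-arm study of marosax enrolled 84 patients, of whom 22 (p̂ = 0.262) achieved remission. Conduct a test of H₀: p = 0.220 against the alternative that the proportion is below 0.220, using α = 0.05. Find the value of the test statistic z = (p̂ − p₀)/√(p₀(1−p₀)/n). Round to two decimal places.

p̂ = 22/84 ≈ 0.2619.
SE = √(p₀(1−p₀)/n) = √(0.1716/84) = 0.0452.
z = (0.2619 − 0.22)/0.0452 = 0.0419/0.0452 = 0.93.
p-value = P(Z < 0.927) ≈ 0.8231; since p > α = 0.05, fail to reject H₀.

z = 0.93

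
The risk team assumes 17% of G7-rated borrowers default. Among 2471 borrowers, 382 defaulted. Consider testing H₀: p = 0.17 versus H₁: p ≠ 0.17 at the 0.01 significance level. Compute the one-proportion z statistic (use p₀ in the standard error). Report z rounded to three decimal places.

z = -2.039

p̂ = 382/2471 = 0.154593.
Standard error under H₀: √(0.17×0.83/2471) = 0.007557.
z = (0.154593 − 0.17)/0.007557 = -0.015407/0.007557 = -2.039.
p-value = 2·P(Z > 2.039) ≈ 0.0415; since p > α = 0.01, fail to reject H₀.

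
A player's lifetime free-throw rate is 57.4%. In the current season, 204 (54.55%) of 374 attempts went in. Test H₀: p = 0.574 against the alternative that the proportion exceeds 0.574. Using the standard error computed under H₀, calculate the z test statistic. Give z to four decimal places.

z = -1.1164

p̂ = 204/374 = 0.5454545.
Standard error under H₀: √(0.574×0.426/374) = 0.0255697.
z = (0.5454545 − 0.574)/0.0255697 = -0.0285455/0.0255697 = -1.1164.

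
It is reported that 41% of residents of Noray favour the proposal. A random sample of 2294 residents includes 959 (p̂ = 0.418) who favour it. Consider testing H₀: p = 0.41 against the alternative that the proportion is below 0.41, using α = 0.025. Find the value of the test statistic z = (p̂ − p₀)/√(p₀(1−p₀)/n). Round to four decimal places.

z = 0.7836

p̂ = 959/2294 ≈ 0.418047.
Standard error under H₀: √(0.41×0.59/2294) = 0.010269.
z = (0.418047 − 0.41)/0.010269 = 0.008047/0.010269 = 0.7836.
p-value = P(Z < 0.784) ≈ 0.7834, so at α = 0.025 we fail to reject H₀.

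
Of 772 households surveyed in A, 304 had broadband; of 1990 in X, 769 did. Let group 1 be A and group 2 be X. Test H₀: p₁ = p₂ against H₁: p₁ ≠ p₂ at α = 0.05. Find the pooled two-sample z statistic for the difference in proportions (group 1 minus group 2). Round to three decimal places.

z = 0.356

p̂₁ = 304/772 ≈ 0.39378, p̂₂ = 769/1990 ≈ 0.38643.
Pooled p̂ = (304+769)/(772+1990) = 1073/2762 = 0.38849.
SE = √(p̂(1−p̂)(1/n₁+1/n₂)) = √(0.38849·0.61151·0.00179785) = √(0.000427106) = 0.02067.
z = (0.39378 − 0.38643)/0.02067 = 0.00735/0.02067 = 0.356.
Two-sided p-value ≈ 2·Φ(−0.356) = 0.7221, so at α = 0.05 we fail to reject H₀.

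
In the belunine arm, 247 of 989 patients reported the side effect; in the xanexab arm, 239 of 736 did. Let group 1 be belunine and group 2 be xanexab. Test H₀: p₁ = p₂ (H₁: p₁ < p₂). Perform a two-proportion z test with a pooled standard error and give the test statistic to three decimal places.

p̂₁ = 247/989 = 0.24975, p̂₂ = 239/736 = 0.32473.
Pooled p̂ = (247+239)/(989+736) = 486/1725 = 0.28174.
SE = √(0.202362 × 0.00236982) = 0.02190.
z = (0.24975 − 0.32473)/0.02190 = -0.07498/0.02190 = -3.424.
p-value = P(Z < -3.424) ≈ 0.0003.

z = -3.424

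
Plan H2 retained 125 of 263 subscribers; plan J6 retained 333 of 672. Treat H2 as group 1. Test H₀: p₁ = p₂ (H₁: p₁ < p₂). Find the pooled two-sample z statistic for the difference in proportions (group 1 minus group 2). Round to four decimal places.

z = -0.5569

p̂₁ = 125/263 ≈ 0.4752852, p̂₂ = 333/672 ≈ 0.4955357.
Pooled p̂ = (125+333)/(263+672) = 458/935 = 0.4898396.
SE = √(0.249897 × 0.00529038) = 0.0363600.
z = (0.4752852 − 0.4955357)/0.0363600 = -0.0202505/0.0363600 = -0.5569.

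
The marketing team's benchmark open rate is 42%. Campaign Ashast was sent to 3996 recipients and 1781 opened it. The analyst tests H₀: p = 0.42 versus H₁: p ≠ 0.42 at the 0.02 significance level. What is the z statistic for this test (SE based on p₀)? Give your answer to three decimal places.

p̂ = 1781/3996 = 0.44570.
SE = √(p₀(1−p₀)/n) = √(0.2436/3996) = 0.00781.
z = (0.44570 − 0.42)/0.00781 = 0.02570/0.00781 = 3.291.
Two-sided p-value ≈ 2·Φ(−3.291) = 0.0010. With α = 0.02, reject H₀.

z = 3.291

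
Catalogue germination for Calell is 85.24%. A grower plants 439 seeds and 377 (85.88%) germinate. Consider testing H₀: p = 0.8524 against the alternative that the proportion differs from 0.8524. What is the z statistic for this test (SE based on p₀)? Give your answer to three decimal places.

z = 0.376

p̂ = 377/439 = 0.85877.
Under H₀, SE = √(0.8524·0.1476/439) = √(0.000286593) = 0.01693.
z = (0.85877 − 0.8524)/0.01693 = 0.00637/0.01693 = 0.376.
p-value = 2·P(Z > 0.376) ≈ 0.7067.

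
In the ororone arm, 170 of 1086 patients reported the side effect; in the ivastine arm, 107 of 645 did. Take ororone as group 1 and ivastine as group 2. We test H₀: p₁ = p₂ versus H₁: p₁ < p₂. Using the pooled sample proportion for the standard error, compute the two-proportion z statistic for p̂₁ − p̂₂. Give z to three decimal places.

z = -0.513

p̂₁ = 170/1086 ≈ 0.15654, p̂₂ = 107/645 ≈ 0.16589.
Pooled p̂ = (170+107)/(1086+645) = 277/1731 = 0.16002.
SE = √(p̂(1−p̂)(1/n₁+1/n₂)) = √(0.16002·0.83998·0.0024712) = √(0.000332168) = 0.01823.
z = (0.15654 − 0.16589)/0.01823 = -0.00935/0.01823 = -0.513.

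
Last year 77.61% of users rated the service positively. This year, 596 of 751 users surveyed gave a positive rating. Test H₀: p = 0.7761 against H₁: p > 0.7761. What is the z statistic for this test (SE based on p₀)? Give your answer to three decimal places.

p̂ = 596/751 = 0.79361.
Standard error under H₀: √(0.7761×0.2239/751) = 0.01521.
z = (0.79361 − 0.7761)/0.01521 = 0.01751/0.01521 = 1.151.
p-value = P(Z > 1.151) ≈ 0.1249.

z = 1.151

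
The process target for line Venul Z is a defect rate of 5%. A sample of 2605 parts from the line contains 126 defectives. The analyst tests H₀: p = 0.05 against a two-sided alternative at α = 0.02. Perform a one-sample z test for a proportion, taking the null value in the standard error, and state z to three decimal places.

z = -0.382

p̂ = 126/2605 = 0.04837.
Standard error under H₀: √(0.05×0.95/2605) = 0.00427.
z = (0.04837 − 0.05)/0.00427 = -0.00163/0.00427 = -0.382.
Two-sided p-value ≈ 2·Φ(−0.382) = 0.7024; since p > α = 0.02, fail to reject H₀.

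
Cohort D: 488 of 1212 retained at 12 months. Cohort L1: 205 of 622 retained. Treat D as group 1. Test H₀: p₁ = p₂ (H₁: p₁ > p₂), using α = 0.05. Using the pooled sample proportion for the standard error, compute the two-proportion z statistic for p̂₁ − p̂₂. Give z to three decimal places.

z = 3.055

p̂₁ = 488/1212 ≈ 0.402640, p̂₂ = 205/622 ≈ 0.329582.
Pooled p̂ = (488+205)/(1212+622) = 693/1834 = 0.377863.
SE = √(p̂(1−p̂)(1/n₁+1/n₂)) = √(0.377863·0.622137·0.0024328) = √(0.000571908) = 0.023915.
z = (0.402640 − 0.329582)/0.023915 = 0.073058/0.023915 = 3.055.
p-value = P(Z > 3.055) ≈ 0.0011, so at α = 0.05 we reject H₀.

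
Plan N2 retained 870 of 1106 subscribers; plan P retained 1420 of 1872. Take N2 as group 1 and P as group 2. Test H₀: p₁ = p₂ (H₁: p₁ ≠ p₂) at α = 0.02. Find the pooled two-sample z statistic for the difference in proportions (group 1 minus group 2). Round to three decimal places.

z = 1.756

p̂₁ = 870/1106 ≈ 0.786618, p̂₂ = 1420/1872 ≈ 0.758547.
Pooled p̂ = (870+1420)/(1106+1872) = 2290/2978 = 0.768972.
SE = √(p̂(1−p̂)(1/n₁+1/n₂)) = √(0.768972·0.231028·0.00143835) = √(0.000255528) = 0.015985.
z = (0.786618 − 0.758547)/0.015985 = 0.028071/0.015985 = 1.756.
Two-sided p-value ≈ 2·Φ(−1.756) = 0.0791, so at α = 0.02 we fail to reject H₀.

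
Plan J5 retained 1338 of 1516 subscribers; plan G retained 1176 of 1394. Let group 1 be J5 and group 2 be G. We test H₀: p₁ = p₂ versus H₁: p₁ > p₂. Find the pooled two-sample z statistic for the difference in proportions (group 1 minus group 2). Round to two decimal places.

z = 3.06

p̂₁ = 1338/1516 ≈ 0.88259, p̂₂ = 1176/1394 ≈ 0.84362.
Pooled p̂ = (1338+1176)/(1516+1394) = 2514/2910 = 0.86392.
SE = √(p̂(1−p̂)(1/n₁+1/n₂)) = √(0.86392·0.13608·0.00137699) = √(0.000161885) = 0.01272.
z = (0.88259 − 0.84362)/0.01272 = 0.03897/0.01272 = 3.06.
p-value = P(Z > 3.063) ≈ 0.0011.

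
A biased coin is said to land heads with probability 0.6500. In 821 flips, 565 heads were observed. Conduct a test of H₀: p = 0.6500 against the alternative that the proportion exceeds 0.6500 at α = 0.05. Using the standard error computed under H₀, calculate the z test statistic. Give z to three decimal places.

p̂ = 565/821 ≈ 0.68819.
Standard error under H₀: √(0.65×0.35/821) = 0.01665.
z = (0.68819 − 0.65)/0.01665 = 0.03819/0.01665 = 2.294.
p-value = P(Z > 2.294) ≈ 0.0109; since p < α = 0.05, reject H₀.

z = 2.294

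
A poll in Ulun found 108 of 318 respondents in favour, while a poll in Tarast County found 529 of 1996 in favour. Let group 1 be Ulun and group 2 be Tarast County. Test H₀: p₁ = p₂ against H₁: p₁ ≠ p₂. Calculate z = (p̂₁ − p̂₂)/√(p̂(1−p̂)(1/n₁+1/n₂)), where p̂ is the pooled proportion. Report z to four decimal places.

z = 2.7659

p̂₁ = 108/318 ≈ 0.339623, p̂₂ = 529/1996 ≈ 0.265030.
Pooled p̂ = (108+529)/(318+1996) = 637/2314 = 0.275281.
SE = √(0.199501 × 0.00364566) = 0.026969.
z = (0.339623 − 0.265030)/0.026969 = 0.074593/0.026969 = 2.7659.
Two-sided p-value ≈ 2·Φ(−2.766) = 0.0057.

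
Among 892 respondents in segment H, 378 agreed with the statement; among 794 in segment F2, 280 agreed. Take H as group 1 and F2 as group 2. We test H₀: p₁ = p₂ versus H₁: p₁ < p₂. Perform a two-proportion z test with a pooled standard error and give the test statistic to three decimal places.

p̂₁ = 378/892 = 0.423767, p̂₂ = 280/794 = 0.352645.
Pooled p̂ = (378+280)/(892+794) = 658/1686 = 0.390273.
SE = √(0.23796 × 0.00238052) = 0.023801.
z = (0.423767 − 0.352645)/0.023801 = 0.071122/0.023801 = 2.988.

z = 2.988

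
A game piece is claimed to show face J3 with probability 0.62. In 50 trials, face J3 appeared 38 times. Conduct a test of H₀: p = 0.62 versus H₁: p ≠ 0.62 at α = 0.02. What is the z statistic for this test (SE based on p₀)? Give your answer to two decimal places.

p̂ = 38/50 ≈ 0.7600.
Under H₀, SE = √(0.62·0.38/50) = √(0.004712) = 0.0686.
z = (0.7600 − 0.62)/0.0686 = 0.1400/0.0686 = 2.04.
p-value = 2·P(Z > 2.040) ≈ 0.0414; since p > α = 0.02, fail to reject H₀.

z = 2.04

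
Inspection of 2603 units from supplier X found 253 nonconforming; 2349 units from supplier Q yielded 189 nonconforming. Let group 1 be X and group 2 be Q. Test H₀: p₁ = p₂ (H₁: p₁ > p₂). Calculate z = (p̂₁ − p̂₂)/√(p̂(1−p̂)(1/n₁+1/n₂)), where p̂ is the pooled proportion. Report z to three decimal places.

p̂₁ = 253/2603 ≈ 0.097196, p̂₂ = 189/2349 ≈ 0.080460.
Pooled p̂ = (253+189)/(2603+2349) = 442/4952 = 0.089257.
SE = √(p̂(1−p̂)(1/n₁+1/n₂)) = √(0.089257·0.910743·0.000809885) = √(6.58356e-05) = 0.008114.
z = (0.097196 − 0.080460)/0.008114 = 0.016736/0.008114 = 2.063.
p-value = P(Z > 2.063) ≈ 0.0196.

z = 2.063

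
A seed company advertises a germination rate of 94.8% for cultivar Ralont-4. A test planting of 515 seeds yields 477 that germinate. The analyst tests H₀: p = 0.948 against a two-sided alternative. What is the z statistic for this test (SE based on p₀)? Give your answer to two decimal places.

p̂ = 477/515 ≈ 0.92621.
Under H₀, SE = √(0.948·0.052/515) = √(9.57204e-05) = 0.00978.
z = (0.92621 − 0.948)/0.00978 = -0.02179/0.00978 = -2.23.

z = -2.23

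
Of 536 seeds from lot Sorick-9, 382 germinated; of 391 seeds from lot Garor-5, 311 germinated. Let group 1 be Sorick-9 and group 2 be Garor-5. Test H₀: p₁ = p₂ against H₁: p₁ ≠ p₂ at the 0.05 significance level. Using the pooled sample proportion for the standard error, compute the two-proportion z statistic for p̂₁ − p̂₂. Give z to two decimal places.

z = -2.86

p̂₁ = 382/536 = 0.7127, p̂₂ = 311/391 = 0.7954.
Pooled p̂ = (382+311)/(536+391) = 693/927 = 0.7476.
SE = √(0.188708 × 0.00442322) = 0.0289.
z = (0.7127 − 0.7954)/0.0289 = -0.0827/0.0289 = -2.86.
Two-sided p-value ≈ 2·Φ(−2.863) = 0.0042, so at α = 0.05 we reject H₀.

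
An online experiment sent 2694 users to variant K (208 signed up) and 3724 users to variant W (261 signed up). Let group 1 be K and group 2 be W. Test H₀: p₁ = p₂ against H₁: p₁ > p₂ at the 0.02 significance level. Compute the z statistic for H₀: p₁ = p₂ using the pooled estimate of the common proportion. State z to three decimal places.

z = 1.082

p̂₁ = 208/2694 = 0.07721, p̂₂ = 261/3724 = 0.07009.
Pooled p̂ = (208+261)/(2694+3724) = 469/6418 = 0.07308.
SE = √(0.0677357 × 0.000639724) = 0.00658.
z = (0.07721 − 0.07009)/0.00658 = 0.00712/0.00658 = 1.082.
p-value = P(Z > 1.082) ≈ 0.1396. With α = 0.02, fail to reject H₀.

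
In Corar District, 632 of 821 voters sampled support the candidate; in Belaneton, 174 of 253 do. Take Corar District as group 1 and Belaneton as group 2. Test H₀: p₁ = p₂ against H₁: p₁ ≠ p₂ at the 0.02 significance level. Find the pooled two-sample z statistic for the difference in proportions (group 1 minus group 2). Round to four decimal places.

z = 2.6367

p̂₁ = 632/821 ≈ 0.769793, p̂₂ = 174/253 ≈ 0.687747.
Pooled p̂ = (632+174)/(821+253) = 806/1074 = 0.750466.
SE = √(0.187267 × 0.0051706) = 0.031117.
z = (0.769793 − 0.687747)/0.031117 = 0.082046/0.031117 = 2.6367.
p-value = 2·P(Z > 2.637) ≈ 0.0084. With α = 0.02, reject H₀.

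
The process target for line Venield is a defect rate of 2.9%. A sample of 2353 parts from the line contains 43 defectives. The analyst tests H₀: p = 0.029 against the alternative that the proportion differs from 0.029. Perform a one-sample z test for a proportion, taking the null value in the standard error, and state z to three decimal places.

z = -3.100

p̂ = 43/2353 = 0.0182745.
Under H₀, SE = √(0.029·0.971/2353) = √(1.19673e-05) = 0.0034594.
z = (0.0182745 − 0.029)/0.0034594 = -0.0107255/0.0034594 = -3.100.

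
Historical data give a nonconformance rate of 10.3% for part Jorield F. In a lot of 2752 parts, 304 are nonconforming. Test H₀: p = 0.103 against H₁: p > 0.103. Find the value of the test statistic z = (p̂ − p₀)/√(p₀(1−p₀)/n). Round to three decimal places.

p̂ = 304/2752 ≈ 0.110465.
Standard error under H₀: √(0.103×0.897/2752) = 0.005794.
z = (0.110465 − 0.103)/0.005794 = 0.007465/0.005794 = 1.288.

z = 1.288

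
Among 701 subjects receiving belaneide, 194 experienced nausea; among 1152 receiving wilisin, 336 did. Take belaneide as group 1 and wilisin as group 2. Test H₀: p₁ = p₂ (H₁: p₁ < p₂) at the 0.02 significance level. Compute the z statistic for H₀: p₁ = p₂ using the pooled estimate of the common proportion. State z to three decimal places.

p̂₁ = 194/701 = 0.27675, p̂₂ = 336/1152 = 0.29167.
Pooled p̂ = (194+336)/(701+1152) = 530/1853 = 0.28602.
SE = √(0.204214 × 0.00229459) = 0.02165.
z = (0.27675 − 0.29167)/0.02165 = -0.01492/0.02165 = -0.689.
p-value = P(Z < -0.689) ≈ 0.2453. With α = 0.02, fail to reject H₀.

z = -0.689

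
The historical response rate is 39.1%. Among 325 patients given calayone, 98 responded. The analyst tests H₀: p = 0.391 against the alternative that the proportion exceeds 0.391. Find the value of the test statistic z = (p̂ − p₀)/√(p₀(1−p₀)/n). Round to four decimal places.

z = -3.3051

p̂ = 98/325 ≈ 0.301538.
Standard error under H₀: √(0.391×0.609/325) = 0.027068.
z = (0.301538 − 0.391)/0.027068 = -0.089462/0.027068 = -3.3051.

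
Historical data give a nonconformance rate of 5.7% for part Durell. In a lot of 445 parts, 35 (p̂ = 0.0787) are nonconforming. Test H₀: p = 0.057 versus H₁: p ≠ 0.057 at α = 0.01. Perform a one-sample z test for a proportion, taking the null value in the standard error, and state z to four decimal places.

p̂ = 35/445 ≈ 0.0786517.
SE = √(p₀(1−p₀)/n) = √(0.053751/445) = 0.0109904.
z = (0.0786517 − 0.057)/0.0109904 = 0.0216517/0.0109904 = 1.9701.
Two-sided p-value ≈ 2·Φ(−1.970) = 0.0488. With α = 0.01, fail to reject H₀.

z = 1.9701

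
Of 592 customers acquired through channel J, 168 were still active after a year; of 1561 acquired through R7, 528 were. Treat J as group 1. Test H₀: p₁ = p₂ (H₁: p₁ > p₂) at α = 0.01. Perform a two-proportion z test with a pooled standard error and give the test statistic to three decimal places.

p̂₁ = 168/592 = 0.28378, p̂₂ = 528/1561 = 0.33824.
Pooled p̂ = (168+528)/(592+1561) = 696/2153 = 0.32327.
SE = √(0.218766 × 0.0023298) = 0.02258.
z = (0.28378 − 0.33824)/0.02258 = -0.05446/0.02258 = -2.412.
p-value = P(Z > -2.412) ≈ 0.9921. With α = 0.01, fail to reject H₀.

z = -2.412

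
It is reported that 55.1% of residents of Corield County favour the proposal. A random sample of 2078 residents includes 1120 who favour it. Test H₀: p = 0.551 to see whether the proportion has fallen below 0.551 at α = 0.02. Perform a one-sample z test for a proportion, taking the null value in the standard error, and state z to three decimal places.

p̂ = 1120/2078 ≈ 0.53898.
SE = √(p₀(1−p₀)/n) = √(0.2474/2078) = 0.01091.
z = (0.53898 − 0.551)/0.01091 = -0.01202/0.01091 = -1.102.
p-value = P(Z < -1.102) ≈ 0.1353; since p > α = 0.02, fail to reject H₀.

z = -1.102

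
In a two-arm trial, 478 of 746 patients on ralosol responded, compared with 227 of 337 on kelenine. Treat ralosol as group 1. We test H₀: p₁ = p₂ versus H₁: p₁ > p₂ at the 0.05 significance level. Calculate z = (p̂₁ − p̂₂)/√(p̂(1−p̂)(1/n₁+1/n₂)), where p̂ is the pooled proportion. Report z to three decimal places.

p̂₁ = 478/746 = 0.64075, p̂₂ = 227/337 = 0.67359.
Pooled p̂ = (478+227)/(746+337) = 705/1083 = 0.65097.
SE = √(0.227208 × 0.00430784) = 0.03129.
z = (0.64075 − 0.67359)/0.03129 = -0.03284/0.03129 = -1.050.
p-value = P(Z > -1.050) ≈ 0.8531, so at α = 0.05 we fail to reject H₀.

z = -1.050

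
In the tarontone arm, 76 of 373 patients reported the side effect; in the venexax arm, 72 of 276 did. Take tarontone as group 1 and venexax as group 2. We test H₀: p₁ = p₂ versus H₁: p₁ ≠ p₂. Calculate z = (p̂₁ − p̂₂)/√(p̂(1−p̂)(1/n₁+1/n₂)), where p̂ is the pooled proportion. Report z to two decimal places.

p̂₁ = 76/373 ≈ 0.2038, p̂₂ = 72/276 ≈ 0.2609.
Pooled p̂ = (76+72)/(373+276) = 148/649 = 0.2280.
SE = √(p̂(1−p̂)(1/n₁+1/n₂)) = √(0.2280·0.7720·0.00630415) = √(0.00110978) = 0.0333.
z = (0.2038 − 0.2609)/0.0333 = -0.0571/0.0333 = -1.71.

z = -1.71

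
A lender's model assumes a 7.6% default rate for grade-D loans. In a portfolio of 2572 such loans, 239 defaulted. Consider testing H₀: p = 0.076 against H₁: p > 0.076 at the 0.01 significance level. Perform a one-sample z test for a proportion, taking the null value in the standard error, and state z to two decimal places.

z = 3.24

p̂ = 239/2572 = 0.09292.
Standard error under H₀: √(0.076×0.924/2572) = 0.00523.
z = (0.09292 − 0.076)/0.00523 = 0.01692/0.00523 = 3.24.
p-value = P(Z > 3.239) ≈ 0.0006; since p < α = 0.01, reject H₀.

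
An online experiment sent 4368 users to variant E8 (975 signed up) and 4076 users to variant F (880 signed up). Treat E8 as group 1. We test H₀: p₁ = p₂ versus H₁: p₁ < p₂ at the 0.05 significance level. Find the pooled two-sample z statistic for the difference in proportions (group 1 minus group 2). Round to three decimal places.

p̂₁ = 975/4368 = 0.223214, p̂₂ = 880/4076 = 0.215898.
Pooled p̂ = (975+880)/(4368+4076) = 1855/8444 = 0.219683.
SE = √(p̂(1−p̂)(1/n₁+1/n₂)) = √(0.219683·0.780317·0.000474276) = √(8.13015e-05) = 0.009017.
z = (0.223214 − 0.215898)/0.009017 = 0.007316/0.009017 = 0.811.
p-value = P(Z < 0.811) ≈ 0.7914. With α = 0.05, fail to reject H₀.

z = 0.811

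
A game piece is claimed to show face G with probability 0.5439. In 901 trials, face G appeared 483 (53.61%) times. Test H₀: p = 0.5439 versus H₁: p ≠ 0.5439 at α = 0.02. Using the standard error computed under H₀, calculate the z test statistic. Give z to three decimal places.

z = -0.472

p̂ = 483/901 = 0.53607.
Standard error under H₀: √(0.5439×0.4561/901) = 0.01659.
z = (0.53607 − 0.5439)/0.01659 = -0.00783/0.01659 = -0.472.
Two-sided p-value ≈ 2·Φ(−0.472) = 0.6371, so at α = 0.02 we fail to reject H₀.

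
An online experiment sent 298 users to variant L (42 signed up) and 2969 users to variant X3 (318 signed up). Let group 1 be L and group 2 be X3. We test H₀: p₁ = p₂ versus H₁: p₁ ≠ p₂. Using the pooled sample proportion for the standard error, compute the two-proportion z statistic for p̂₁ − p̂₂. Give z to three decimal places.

z = 1.778

p̂₁ = 42/298 = 0.14094, p̂₂ = 318/2969 = 0.10711.
Pooled p̂ = (42+318)/(298+2969) = 360/3267 = 0.11019.
SE = √(p̂(1−p̂)(1/n₁+1/n₂)) = √(0.11019·0.88981·0.00369252) = √(0.000362053) = 0.01903.
z = (0.14094 − 0.10711)/0.01903 = 0.03383/0.01903 = 1.778.
Two-sided p-value ≈ 2·Φ(−1.778) = 0.0754.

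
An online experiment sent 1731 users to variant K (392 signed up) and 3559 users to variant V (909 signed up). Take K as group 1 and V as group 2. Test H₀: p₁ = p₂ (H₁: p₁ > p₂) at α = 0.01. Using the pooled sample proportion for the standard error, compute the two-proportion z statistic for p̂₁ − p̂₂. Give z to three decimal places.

p̂₁ = 392/1731 ≈ 0.22646, p̂₂ = 909/3559 ≈ 0.25541.
Pooled p̂ = (392+909)/(1731+3559) = 1301/5290 = 0.24594.
SE = √(0.185451 × 0.000858679) = 0.01262.
z = (0.22646 − 0.25541)/0.01262 = -0.02895/0.01262 = -2.294.
p-value = P(Z > -2.294) ≈ 0.9891; since p > α = 0.01, fail to reject H₀.

z = -2.294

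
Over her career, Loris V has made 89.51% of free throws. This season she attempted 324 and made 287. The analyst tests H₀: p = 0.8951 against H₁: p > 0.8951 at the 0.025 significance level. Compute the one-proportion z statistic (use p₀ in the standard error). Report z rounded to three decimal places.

p̂ = 287/324 = 0.88580.
Under H₀, SE = √(0.8951·0.1049/324) = √(0.000289802) = 0.01702.
z = (0.88580 − 0.8951)/0.01702 = -0.00930/0.01702 = -0.546.
p-value = P(Z > -0.546) ≈ 0.7075; since p > α = 0.025, fail to reject H₀.

z = -0.546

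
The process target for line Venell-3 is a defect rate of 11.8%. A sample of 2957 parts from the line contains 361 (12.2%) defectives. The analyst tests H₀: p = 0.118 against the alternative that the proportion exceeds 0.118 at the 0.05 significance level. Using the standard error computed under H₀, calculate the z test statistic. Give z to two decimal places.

p̂ = 361/2957 ≈ 0.1221.
Under H₀, SE = √(0.118·0.882/2957) = √(3.51965e-05) = 0.0059.
z = (0.1221 − 0.118)/0.0059 = 0.0041/0.0059 = 0.69.
p-value = P(Z > 0.688) ≈ 0.2456. With α = 0.05, fail to reject H₀.

z = 0.69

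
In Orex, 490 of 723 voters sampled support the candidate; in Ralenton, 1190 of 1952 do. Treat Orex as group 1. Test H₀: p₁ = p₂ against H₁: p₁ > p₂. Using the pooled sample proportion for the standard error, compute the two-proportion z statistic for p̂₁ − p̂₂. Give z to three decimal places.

z = 3.236

p̂₁ = 490/723 = 0.677732, p̂₂ = 1190/1952 = 0.609631.
Pooled p̂ = (490+1190)/(723+1952) = 1680/2675 = 0.628037.
SE = √(0.233606 × 0.00189542) = 0.021042.
z = (0.677732 − 0.609631)/0.021042 = 0.068101/0.021042 = 3.236.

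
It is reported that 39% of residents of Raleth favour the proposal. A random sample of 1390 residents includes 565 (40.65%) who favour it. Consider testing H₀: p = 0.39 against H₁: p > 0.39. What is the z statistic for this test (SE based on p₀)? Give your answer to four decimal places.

z = 1.2593

p̂ = 565/1390 = 0.4064748.
Under H₀, SE = √(0.39·0.61/1390) = √(0.000171151) = 0.0130825.
z = (0.4064748 − 0.39)/0.0130825 = 0.0164748/0.0130825 = 1.2593.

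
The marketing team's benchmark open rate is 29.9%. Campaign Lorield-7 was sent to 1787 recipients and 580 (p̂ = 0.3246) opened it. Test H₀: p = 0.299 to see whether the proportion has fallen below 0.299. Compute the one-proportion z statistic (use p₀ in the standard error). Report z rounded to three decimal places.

z = 2.361

p̂ = 580/1787 ≈ 0.32457.
Under H₀, SE = √(0.299·0.701/1787) = √(0.000117291) = 0.01083.
z = (0.32457 − 0.299)/0.01083 = 0.02557/0.01083 = 2.361.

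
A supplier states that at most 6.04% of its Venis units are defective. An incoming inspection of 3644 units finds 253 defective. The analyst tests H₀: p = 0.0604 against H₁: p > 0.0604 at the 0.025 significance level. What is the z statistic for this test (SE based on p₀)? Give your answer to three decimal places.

p̂ = 253/3644 ≈ 0.069429.
Under H₀, SE = √(0.0604·0.9396/3644) = √(1.55741e-05) = 0.003946.
z = (0.069429 − 0.0604)/0.003946 = 0.009029/0.003946 = 2.288.
p-value = P(Z > 2.288) ≈ 0.0111. With α = 0.025, reject H₀.

z = 2.288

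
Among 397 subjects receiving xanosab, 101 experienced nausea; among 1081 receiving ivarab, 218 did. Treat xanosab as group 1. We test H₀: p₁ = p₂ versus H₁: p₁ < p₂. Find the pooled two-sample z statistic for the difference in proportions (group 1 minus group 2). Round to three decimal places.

z = 2.185

p̂₁ = 101/397 ≈ 0.25441, p̂₂ = 218/1081 ≈ 0.20167.
Pooled p̂ = (101+218)/(397+1081) = 319/1478 = 0.21583.
SE = √(0.169249 × 0.00344396) = 0.02414.
z = (0.25441 − 0.20167)/0.02414 = 0.05274/0.02414 = 2.185.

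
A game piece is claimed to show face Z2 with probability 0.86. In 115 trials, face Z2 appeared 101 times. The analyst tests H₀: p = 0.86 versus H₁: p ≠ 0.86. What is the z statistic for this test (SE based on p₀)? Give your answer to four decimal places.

z = 0.5644

p̂ = 101/115 = 0.878261.
SE = √(p₀(1−p₀)/n) = √(0.1204/115) = 0.032357.
z = (0.878261 − 0.86)/0.032357 = 0.018261/0.032357 = 0.5644.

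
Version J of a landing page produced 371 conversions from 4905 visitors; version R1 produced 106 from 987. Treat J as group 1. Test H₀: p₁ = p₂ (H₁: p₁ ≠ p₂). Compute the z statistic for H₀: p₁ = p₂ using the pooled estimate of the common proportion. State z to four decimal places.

z = -3.3375

p̂₁ = 371/4905 = 0.0756371, p̂₂ = 106/987 = 0.1073961.
Pooled p̂ = (371+106)/(4905+987) = 477/5892 = 0.0809572.
SE = √(p̂(1−p̂)(1/n₁+1/n₂)) = √(0.0809572·0.9190428·0.00121704) = √(9.0552e-05) = 0.0095159.
z = (0.0756371 − 0.1073961)/0.0095159 = -0.0317590/0.0095159 = -3.3375.
p-value = 2·P(Z > 3.337) ≈ 0.0008.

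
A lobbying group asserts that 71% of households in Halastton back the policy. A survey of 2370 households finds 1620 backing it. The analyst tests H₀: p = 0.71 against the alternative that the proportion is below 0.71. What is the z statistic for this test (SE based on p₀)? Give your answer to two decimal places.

p̂ = 1620/2370 ≈ 0.68354.
Standard error under H₀: √(0.71×0.29/2370) = 0.00932.
z = (0.68354 − 0.71)/0.00932 = -0.02646/0.00932 = -2.84.
p-value = P(Z < -2.838) ≈ 0.0023.

z = -2.84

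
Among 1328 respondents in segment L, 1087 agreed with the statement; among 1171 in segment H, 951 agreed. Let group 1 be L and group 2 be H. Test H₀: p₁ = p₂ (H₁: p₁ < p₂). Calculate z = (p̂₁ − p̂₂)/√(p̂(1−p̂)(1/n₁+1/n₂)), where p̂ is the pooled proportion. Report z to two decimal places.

z = 0.41

p̂₁ = 1087/1328 ≈ 0.8185, p̂₂ = 951/1171 ≈ 0.8121.
Pooled p̂ = (1087+951)/(1328+1171) = 2038/2499 = 0.8155.
SE = √(p̂(1−p̂)(1/n₁+1/n₂)) = √(0.8155·0.1845·0.00160698) = √(0.00024176) = 0.0155.
z = (0.8185 − 0.8121)/0.0155 = 0.0064/0.0155 = 0.41.
p-value = P(Z < 0.411) ≈ 0.6596.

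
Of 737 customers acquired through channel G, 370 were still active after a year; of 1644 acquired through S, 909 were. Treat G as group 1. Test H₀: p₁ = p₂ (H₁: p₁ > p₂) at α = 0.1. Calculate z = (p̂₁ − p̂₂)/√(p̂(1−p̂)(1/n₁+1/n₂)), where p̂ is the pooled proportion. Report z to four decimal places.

p̂₁ = 370/737 = 0.502035, p̂₂ = 909/1644 = 0.552920.
Pooled p̂ = (370+909)/(737+1644) = 1279/2381 = 0.537169.
SE = √(0.248618 × 0.00196512) = 0.022104.
z = (0.502035 − 0.552920)/0.022104 = -0.050885/0.022104 = -2.3021.
p-value = P(Z > -2.302) ≈ 0.9893, so at α = 0.1 we fail to reject H₀.

z = -2.3021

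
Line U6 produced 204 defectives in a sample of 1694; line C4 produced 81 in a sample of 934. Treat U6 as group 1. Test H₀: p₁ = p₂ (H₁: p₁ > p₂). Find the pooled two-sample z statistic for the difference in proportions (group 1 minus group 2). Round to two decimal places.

z = 2.66

p̂₁ = 204/1694 = 0.12043, p̂₂ = 81/934 = 0.08672.
Pooled p̂ = (204+81)/(1694+934) = 285/2628 = 0.10845.
SE = √(p̂(1−p̂)(1/n₁+1/n₂)) = √(0.10845·0.89155·0.00166098) = √(0.000160595) = 0.01267.
z = (0.12043 − 0.08672)/0.01267 = 0.03371/0.01267 = 2.66.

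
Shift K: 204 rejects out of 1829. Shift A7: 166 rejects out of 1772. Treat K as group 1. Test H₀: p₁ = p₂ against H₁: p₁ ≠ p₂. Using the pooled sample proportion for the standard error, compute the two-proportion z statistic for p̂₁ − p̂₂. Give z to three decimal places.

p̂₁ = 204/1829 = 0.111536, p̂₂ = 166/1772 = 0.093679.
Pooled p̂ = (204+166)/(1829+1772) = 370/3601 = 0.102749.
SE = √(0.0921918 × 0.00111108) = 0.010121.
z = (0.111536 − 0.093679)/0.010121 = 0.017857/0.010121 = 1.764.
Two-sided p-value ≈ 2·Φ(−1.764) = 0.0777.

z = 1.764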